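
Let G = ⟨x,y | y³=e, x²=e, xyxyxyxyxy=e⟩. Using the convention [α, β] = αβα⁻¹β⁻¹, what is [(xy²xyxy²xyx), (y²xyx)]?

[(xy²xyxy²xyx), (y²xyx)] = (xy²xyxy²xyx)·(y²xyx)·(xy²xyxy²xyx)⁻¹·(y²xyx)⁻¹.
  (xy²xyxy²xyx) · (y²xyx) = y²xyxy²xy
  (y²xyxy²xy) · (xy²xyxy²xyx) = xy²xy
  (xy²xy) · (xy²xy) = xy²xyxy²xy

Answer: xy²xyxy²xy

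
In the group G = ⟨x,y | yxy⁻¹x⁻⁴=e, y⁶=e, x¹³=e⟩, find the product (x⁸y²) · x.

Compute (x⁸y²) · x by multiplying left to right and reducing via the relations at each step:
  (x⁸y²) · x = x¹¹y²

Answer: x¹¹y²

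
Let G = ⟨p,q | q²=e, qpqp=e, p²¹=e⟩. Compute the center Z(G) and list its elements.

An element z ∈ Z(G) iff z commutes with every generator.
For example e is central: e·p = p = p·e; e·q = q = q·e.
Whereas p ∉ Z(G) since p·q = pq ≠ p²⁰q = q·p.
Checking each of the 42 elements this way gives Z(G) = {e}, of order 1.

Answer: {e}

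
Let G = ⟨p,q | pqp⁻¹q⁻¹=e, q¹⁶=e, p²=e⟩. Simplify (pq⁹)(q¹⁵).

Compute (pq⁹) · (q¹⁵) by multiplying left to right and reducing via the relations at each step:
  (pq⁹) · q¹⁵ = pq⁸

Answer: pq⁸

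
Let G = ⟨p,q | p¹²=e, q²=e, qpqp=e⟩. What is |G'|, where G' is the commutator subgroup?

G' = [G, G] is generated by all commutators. The generator-pair commutators are: [p, q] = p².
The subgroup they normally generate is {e, p², p⁴, p⁶, p⁸, p¹⁰}, of order 6.
Check: |G/G'| = 24/6 = 4 is the order of the abelianisation.

Answer: 6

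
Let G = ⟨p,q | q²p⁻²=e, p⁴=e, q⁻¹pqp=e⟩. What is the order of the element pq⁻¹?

Compute successive powers until reaching e:
  (pq⁻¹)¹ = pq⁻¹, (pq⁻¹)² = p², (pq⁻¹)³ = pq, (pq⁻¹)⁴ = e.
The smallest positive k with (pq⁻¹)ᵏ = e is 4.

Answer: 4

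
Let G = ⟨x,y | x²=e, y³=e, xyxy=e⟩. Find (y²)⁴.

Compute successive powers of (y²), reducing at each step:
  (y²)²: (y²) · y² = y
  (y²)³: y · y² = e
  (y²)⁴: e · y² = y²

Answer: y²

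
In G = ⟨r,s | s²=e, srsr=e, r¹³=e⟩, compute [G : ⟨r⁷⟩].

First find ord(r⁷) by computing successive powers:
  (r⁷)¹ = r⁷, (r⁷)² = r, (r⁷)³ = r⁸, (r⁷)⁴ = r², (r⁷)⁵ = r⁹, (r⁷)⁶ = r³, (r⁷)⁷ = r¹⁰, (r⁷)⁸ = r⁴, (r⁷)⁹ = r¹¹, (r⁷)¹⁰ = r⁵, (r⁷)¹¹ = r¹², (r⁷)¹² = r⁶, (r⁷)¹³ = e.
So |⟨r⁷⟩| = ord(r⁷) = 13. With |G| = 26, by Lagrange [G : ⟨r⁷⟩] = 26/13 = 2.

Answer: 2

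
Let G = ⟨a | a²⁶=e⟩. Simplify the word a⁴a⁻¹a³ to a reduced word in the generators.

Multiply left to right, reducing at each step:
  (a⁴) · a⁻¹ = a³
  (a³) · a³ = a⁶

Answer: a⁶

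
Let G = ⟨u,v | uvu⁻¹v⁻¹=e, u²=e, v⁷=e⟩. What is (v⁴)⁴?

Compute successive powers of (v⁴), reducing at each step:
  (v⁴)²: (v⁴) · v⁴ = v
  (v⁴)³: v · v⁴ = v⁵
  (v⁴)⁴: (v⁵) · v⁴ = v²

Answer: v²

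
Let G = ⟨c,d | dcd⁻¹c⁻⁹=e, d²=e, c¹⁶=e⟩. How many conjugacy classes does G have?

The conjugacy classes (representative and size) are:
  [e] (size 1), [c⁹] (size 2), [c²] (size 1), [c³] (size 2), [c⁴] (size 1), [c¹³] (size 2), [c⁶] (size 1), [c¹⁵] (size 2), [c⁸] (size 1), [c¹⁰] (size 1), [c¹²] (size 1), [c¹⁴] (size 1), [d] (size 2), [cd] (size 2), [c²d] (size 2), [c¹¹d] (size 2), [c⁴d] (size 2), [c¹³d] (size 2), [c¹⁴d] (size 2), [c¹⁵d] (size 2).
Class equation: 1 + 2 + 1 + 2 + 1 + 2 + 1 + 2 + 1 + 1 + 1 + 1 + 2 + 2 + 2 + 2 + 2 + 2 + 2 + 2 = 32 = |G|. So G has 20 conjugacy classes.

Answer: 20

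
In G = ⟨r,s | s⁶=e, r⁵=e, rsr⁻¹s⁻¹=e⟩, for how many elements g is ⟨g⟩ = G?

G is cyclic of order 30. An element generates G iff its order is 30, and a cyclic group of order 30 has exactly φ(30) = 8 such elements.

Answer: 8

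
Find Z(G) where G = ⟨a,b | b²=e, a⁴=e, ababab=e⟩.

An element z ∈ Z(G) iff z commutes with every generator.
For example e is central: e·a = a = a·e; e·b = b = b·e.
Whereas a ∉ Z(G) since a·b = ab ≠ ba = b·a.
Checking each of the 24 elements this way gives Z(G) = {e}, of order 1.

Answer: {e}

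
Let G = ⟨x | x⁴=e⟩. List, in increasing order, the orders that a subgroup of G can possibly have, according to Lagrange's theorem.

|G| = 4 = 2². By Lagrange's theorem the order of any subgroup divides 4; the divisors of 4 are 1, 2, 4.

Answer: 1, 2, 4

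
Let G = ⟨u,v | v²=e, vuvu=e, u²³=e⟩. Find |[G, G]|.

G' = [G, G] is generated by all commutators. The generator-pair commutators are: [u, v] = u².
The subgroup they normally generate is {e, u, u², u³, u⁴, u⁵, u⁶, u⁷, u⁸, u⁹, u¹⁰, u¹¹, u¹², u¹³, u¹⁴, u¹⁵, u¹⁶, u¹⁷, u¹⁸, u¹⁹, u²⁰, u²¹, u²²}, of order 23.
Check: |G/G'| = 46/23 = 2 is the order of the abelianisation.

Answer: 23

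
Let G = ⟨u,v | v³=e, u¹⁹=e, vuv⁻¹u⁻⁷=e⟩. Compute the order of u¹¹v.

Compute successive powers until reaching e:
  (u¹¹v)¹ = u¹¹v, (u¹¹v)² = u¹²v², (u¹¹v)³ = e.
The smallest positive k with (u¹¹v)ᵏ = e is 3.

Answer: 3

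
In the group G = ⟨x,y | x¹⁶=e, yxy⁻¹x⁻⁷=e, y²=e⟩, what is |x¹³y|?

Compute successive powers until reaching e:
  (x¹³y)¹ = x¹³y, (x¹³y)² = x⁸, (x¹³y)³ = x⁵y, (x¹³y)⁴ = e.
The smallest positive k with (x¹³y)ᵏ = e is 4.

Answer: 4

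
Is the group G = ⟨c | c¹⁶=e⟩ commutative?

G has a single generator, so G is cyclic and hence abelian.

Answer: Yes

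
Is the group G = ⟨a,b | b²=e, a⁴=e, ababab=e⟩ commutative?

a·b = ab but b·a = ba, so a·b ≠ b·a and G is not abelian.

Answer: No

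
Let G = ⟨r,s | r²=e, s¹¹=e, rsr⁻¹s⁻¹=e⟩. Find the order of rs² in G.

Compute successive powers until reaching e:
  (rs²)¹ = rs², (rs²)² = s⁴, (rs²)³ = rs⁶, (rs²)⁴ = s⁸, (rs²)⁵ = rs¹⁰, (rs²)⁶ = s, (rs²)⁷ = rs³, (rs²)⁸ = s⁵, (rs²)⁹ = rs⁷, (rs²)¹⁰ = s⁹, (rs²)¹¹ = r, (rs²)¹² = s², (rs²)¹³ = rs⁴, (rs²)¹⁴ = s⁶, (rs²)¹⁵ = rs⁸, (rs²)¹⁶ = s¹⁰, (rs²)¹⁷ = rs, (rs²)¹⁸ = s³, (rs²)¹⁹ = rs⁵, (rs²)²⁰ = s⁷, (rs²)²¹ = rs⁹, (rs²)²² = e.
The smallest positive k with (rs²)ᵏ = e is 22.

Answer: 22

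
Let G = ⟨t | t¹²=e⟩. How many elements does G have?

G is generated by a single element, so G is cyclic. The relator gives t¹² = e and no smaller power is forced to be e, so the 12 powers {e, t, t², t³, t⁴, t⁵, t⁶, t⁷, t⁸, t⁹, t¹¹, t¹⁰} are distinct. Hence |G| = 12.

Answer: 12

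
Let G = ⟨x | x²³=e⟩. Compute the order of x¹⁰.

Compute successive powers until reaching e:
  (x¹⁰)¹ = x¹⁰, (x¹⁰)² = x²⁰, (x¹⁰)³ = x⁷, (x¹⁰)⁴ = x¹⁷, (x¹⁰)⁵ = x⁴, (x¹⁰)⁶ = x¹⁴, (x¹⁰)⁷ = x, (x¹⁰)⁸ = x¹¹, (x¹⁰)⁹ = x²¹, (x¹⁰)¹⁰ = x⁸, (x¹⁰)¹¹ = x¹⁸, (x¹⁰)¹² = x⁵, (x¹⁰)¹³ = x¹⁵, (x¹⁰)¹⁴ = x², (x¹⁰)¹⁵ = x¹², (x¹⁰)¹⁶ = x²², (x¹⁰)¹⁷ = x⁹, (x¹⁰)¹⁸ = x¹⁹, (x¹⁰)¹⁹ = x⁶, (x¹⁰)²⁰ = x¹⁶, (x¹⁰)²¹ = x³, (x¹⁰)²² = x¹³, (x¹⁰)²³ = e.
The smallest positive k with (x¹⁰)ᵏ = e is 23.

Answer: 23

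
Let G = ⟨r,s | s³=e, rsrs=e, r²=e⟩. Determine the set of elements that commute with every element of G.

An element z ∈ Z(G) iff z commutes with every generator.
For example e is central: e·r = r = r·e; e·s = s = s·e.
Whereas r ∉ Z(G) since r·s = rs ≠ rs² = s·r.
Checking each of the 6 elements this way gives Z(G) = {e}, of order 1.

Answer: {e}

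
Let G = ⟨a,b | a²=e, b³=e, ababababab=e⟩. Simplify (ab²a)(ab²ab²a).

Compute (ab²a) · (ab²ab²a) by multiplying left to right and reducing via the relations at each step:
  (ab²a) · a = ab²
  (ab²) · b² = ab
  (ab) · a = aba
  (aba) · b² = abab²
  (abab²) · a = abab²a

Answer: abab²a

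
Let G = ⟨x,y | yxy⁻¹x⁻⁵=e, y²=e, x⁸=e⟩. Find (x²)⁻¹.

The order of (x²) is 4 (smallest k with (x²)ᵏ = e), so (x²)⁻¹ = (x²)³ = x⁶.
Check: (x²) · (x⁶) → (x²) · x⁶ = e, giving e as required.

Answer: x⁶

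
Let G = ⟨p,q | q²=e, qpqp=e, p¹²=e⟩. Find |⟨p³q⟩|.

|⟨p³q⟩| equals the order of p³q. Compute successive powers until reaching e:
  (p³q)¹ = p³q, (p³q)² = e.
The smallest positive k with (p³q)ᵏ = e is 2, so |⟨p³q⟩| = 2.

Answer: 2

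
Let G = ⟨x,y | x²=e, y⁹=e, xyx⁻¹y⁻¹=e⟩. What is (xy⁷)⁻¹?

The order of (xy⁷) is 18 (smallest k with (xy⁷)ᵏ = e), so (xy⁷)⁻¹ = (xy⁷)¹⁷ = xy².
Check: (xy⁷) · (xy²) → (xy⁷) · x = y⁷;   (y⁷) · y² = e, giving e as required.

Answer: xy²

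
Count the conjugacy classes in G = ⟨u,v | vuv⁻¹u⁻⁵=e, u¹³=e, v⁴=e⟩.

The conjugacy classes (representative and size) are:
  [e] (size 1), [u] (size 4), [u²] (size 4), [u⁹] (size 4), [u¹²v] (size 13), [u⁴v²] (size 13), [u¹²v³] (size 13).
Class equation: 1 + 4 + 4 + 4 + 13 + 13 + 13 = 52 = |G|. So G has 7 conjugacy classes.

Answer: 7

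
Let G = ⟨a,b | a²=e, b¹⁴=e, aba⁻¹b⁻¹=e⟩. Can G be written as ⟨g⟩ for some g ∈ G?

|G| = 28, but the maximum element order in G is 14 < 28. No single element generates all of G, so G is not cyclic.

Answer: No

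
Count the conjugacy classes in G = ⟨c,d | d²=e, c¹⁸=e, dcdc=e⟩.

The conjugacy classes (representative and size) are:
  [e] (size 1), [c] (size 2), [c²] (size 2), [c³] (size 2), [c¹⁴] (size 2), [c⁵] (size 2), [c¹²] (size 2), [c⁷] (size 2), [c¹⁰] (size 2), [c⁹] (size 1), [c¹⁰d] (size 9), [cd] (size 9).
Class equation: 1 + 2 + 2 + 2 + 2 + 2 + 2 + 2 + 2 + 1 + 9 + 9 = 36 = |G|. So G has 12 conjugacy classes.

Answer: 12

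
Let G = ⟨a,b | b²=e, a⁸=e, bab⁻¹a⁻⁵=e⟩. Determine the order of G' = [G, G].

G' = [G, G] is generated by all commutators. The generator-pair commutators are: [a, b] = a⁴.
The subgroup they normally generate is {e, a⁴}, of order 2.
Check: |G/G'| = 16/2 = 8 is the order of the abelianisation.

Answer: 2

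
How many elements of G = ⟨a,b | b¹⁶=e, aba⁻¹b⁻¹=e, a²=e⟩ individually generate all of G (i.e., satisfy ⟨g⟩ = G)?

⟨g⟩ = G would require ord(g) = |G| = 32, but the maximum element order in G is 16 < 32. So G is not cyclic and no single element generates it: the count is 0.

Answer: 0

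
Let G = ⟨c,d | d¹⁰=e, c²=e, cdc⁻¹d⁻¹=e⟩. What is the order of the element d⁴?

Compute successive powers until reaching e:
  (d⁴)¹ = d⁴, (d⁴)² = d⁸, (d⁴)³ = d², (d⁴)⁴ = d⁶, (d⁴)⁵ = e.
The smallest positive k with (d⁴)ᵏ = e is 5.

Answer: 5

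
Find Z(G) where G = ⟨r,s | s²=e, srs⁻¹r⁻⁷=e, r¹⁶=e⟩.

An element z ∈ Z(G) iff z commutes with every generator.
For example r⁸ is central: (r⁸)·r = r⁹ = r·(r⁸); (r⁸)·s = r⁸s = s·(r⁸).
Whereas r ∉ Z(G) since r·s = rs ≠ r⁷s = s·r.
Checking each of the 32 elements this way gives Z(G) = {e, r⁸}, of order 2.

Answer: {e, r⁸}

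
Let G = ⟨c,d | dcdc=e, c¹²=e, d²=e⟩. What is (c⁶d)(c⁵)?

Compute (c⁶d) · (c⁵) by multiplying left to right and reducing via the relations at each step:
  (c⁶d) · c⁵ = cd

Answer: cd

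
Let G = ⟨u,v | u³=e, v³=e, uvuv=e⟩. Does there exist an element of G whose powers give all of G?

Every cyclic group is abelian. But u·v = uv while v·u = u²v², so u·v ≠ v·u and G is not abelian. Hence G is not cyclic.

Answer: No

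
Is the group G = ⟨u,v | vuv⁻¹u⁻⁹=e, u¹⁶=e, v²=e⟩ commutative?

u·v = uv but v·u = u⁹v, so u·v ≠ v·u and G is not abelian.

Answer: No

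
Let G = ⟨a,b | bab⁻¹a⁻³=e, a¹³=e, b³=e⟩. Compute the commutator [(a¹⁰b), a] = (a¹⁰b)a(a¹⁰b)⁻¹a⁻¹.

[(a¹⁰b), a] = (a¹⁰b)·a·(a¹⁰b)⁻¹·a⁻¹.
  (a¹⁰b) · a = b
  b · (ab²) = a³
  (a³) · (a¹²) = a²

Answer: a²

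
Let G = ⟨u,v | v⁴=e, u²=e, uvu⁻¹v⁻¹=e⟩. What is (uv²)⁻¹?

The order of (uv²) is 2 (smallest k with (uv²)ᵏ = e), so (uv²)⁻¹ = (uv²)¹ = uv².
Check: (uv²) · (uv²) → (uv²) · u = v²;   (v²) · v² = e, giving e as required.

Answer: uv²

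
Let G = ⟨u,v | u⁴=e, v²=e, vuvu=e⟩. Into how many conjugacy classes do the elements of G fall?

The conjugacy classes (representative and size) are:
  [e] (size 1), [u] (size 2), [u²] (size 1), [u²v] (size 2), [u³v] (size 2).
Class equation: 1 + 2 + 1 + 2 + 2 = 8 = |G|. So G has 5 conjugacy classes.

Answer: 5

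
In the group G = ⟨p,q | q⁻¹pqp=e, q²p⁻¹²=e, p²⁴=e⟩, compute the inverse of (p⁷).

The order of (p⁷) is 24 (smallest k with (p⁷)ᵏ = e), so (p⁷)⁻¹ = (p⁷)²³ = p¹⁷.
Check: (p⁷) · (p¹⁷) → (p⁷) · p¹⁷ = e, giving e as required.

Answer: p¹⁷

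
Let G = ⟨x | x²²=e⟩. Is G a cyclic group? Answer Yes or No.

|G| = 22. The element x has order 22 (its powers give 22 distinct elements), so ⟨x⟩ = G and G is cyclic.

Answer: Yes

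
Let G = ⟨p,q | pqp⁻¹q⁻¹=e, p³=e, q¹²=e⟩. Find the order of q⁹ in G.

Compute successive powers until reaching e:
  (q⁹)¹ = q⁹, (q⁹)² = q⁶, (q⁹)³ = q³, (q⁹)⁴ = e.
The smallest positive k with (q⁹)ᵏ = e is 4.

Answer: 4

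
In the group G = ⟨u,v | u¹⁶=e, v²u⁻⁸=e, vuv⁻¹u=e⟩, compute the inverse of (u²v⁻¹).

The order of (u²v⁻¹) is 4 (smallest k with (u²v⁻¹)ᵏ = e), so (u²v⁻¹)⁻¹ = (u²v⁻¹)³ = u²v.
Check: (u²v⁻¹) · (u²v) → (u²v⁻¹) · u² = v⁻¹;   (v⁻¹) · v = e, giving e as required.

Answer: u²v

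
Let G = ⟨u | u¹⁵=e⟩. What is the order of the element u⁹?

Compute successive powers until reaching e:
  (u⁹)¹ = u⁹, (u⁹)² = u³, (u⁹)³ = u¹², (u⁹)⁴ = u⁶, (u⁹)⁵ = e.
The smallest positive k with (u⁹)ᵏ = e is 5.

Answer: 5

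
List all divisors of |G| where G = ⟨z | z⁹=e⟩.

|G| = 9 = 3². By Lagrange's theorem the order of any subgroup divides 9; the divisors of 9 are 1, 3, 9.

Answer: 1, 3, 9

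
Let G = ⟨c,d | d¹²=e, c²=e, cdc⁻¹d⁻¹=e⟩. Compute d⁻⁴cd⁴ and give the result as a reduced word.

Multiply left to right, reducing at each step:
  (d⁸) · c = cd⁸
  (cd⁸) · d⁴ = c

Answer: c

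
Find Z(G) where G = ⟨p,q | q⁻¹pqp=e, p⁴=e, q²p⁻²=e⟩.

An element z ∈ Z(G) iff z commutes with every generator.
For example p² is central: (p²)·p = p³ = p·(p²); (p²)·q = q⁻¹ = q·(p²).
Whereas p ∉ Z(G) since p·q = pq ≠ pq⁻¹ = q·p.
Checking each of the 8 elements this way gives Z(G) = {e, p²}, of order 2.

Answer: {e, p²}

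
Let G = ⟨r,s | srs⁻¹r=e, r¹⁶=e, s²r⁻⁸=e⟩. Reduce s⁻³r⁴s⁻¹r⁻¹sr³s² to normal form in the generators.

Multiply left to right, reducing at each step:
  s · r⁴ = r⁴s⁻¹
  (r⁴s⁻¹) · s⁻¹ = r¹²
  (r¹²) · r⁻¹ = r¹¹
  (r¹¹) · s = r³s⁻¹
  (r³s⁻¹) · r³ = s⁻¹
  (s⁻¹) · s² = s

Answer: s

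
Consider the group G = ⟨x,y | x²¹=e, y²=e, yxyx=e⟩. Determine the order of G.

Enumerate words in the generators, reducing via the relations: the distinct elements are
  {e, x, y, xy, x², x³, x⁴, x⁵, x⁶, x⁷, x⁸, x⁹, x²y, x²⁰, x³y, x¹², x¹³, x¹¹, x¹⁰, x¹⁴, x¹⁵, x¹⁶, x¹⁷, x¹⁸, x¹⁹, x⁴y, x⁵y, x⁶y, x⁷y, x⁸y, x⁹y, x²⁰y, x¹²y, x¹³y, x¹¹y, x¹⁰y, x¹⁴y, x¹⁵y, x¹⁶y, x¹⁷y, x¹⁸y, x¹⁹y}.
No further products give new elements, so |G| = 42.

Answer: 42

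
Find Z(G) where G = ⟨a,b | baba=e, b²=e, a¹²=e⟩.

An element z ∈ Z(G) iff z commutes with every generator.
For example a⁶ is central: (a⁶)·a = a⁷ = a·(a⁶); (a⁶)·b = a⁶b = b·(a⁶).
Whereas a ∉ Z(G) since a·b = ab ≠ a¹¹b = b·a.
Checking each of the 24 elements this way gives Z(G) = {e, a⁶}, of order 2.

Answer: {e, a⁶}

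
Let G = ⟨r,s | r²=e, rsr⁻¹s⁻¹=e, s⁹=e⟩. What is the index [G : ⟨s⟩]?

First find ord(s) by computing successive powers:
  s¹ = s, s² = s², s³ = s³, s⁴ = s⁴, s⁵ = s⁵, s⁶ = s⁶, s⁷ = s⁷, s⁸ = s⁸, s⁹ = e.
So |⟨s⟩| = ord(s) = 9. With |G| = 18, by Lagrange [G : ⟨s⟩] = 18/9 = 2.

Answer: 2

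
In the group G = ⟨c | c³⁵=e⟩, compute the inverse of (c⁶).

The order of (c⁶) is 35 (smallest k with (c⁶)ᵏ = e), so (c⁶)⁻¹ = (c⁶)³⁴ = c²⁹.
Check: (c⁶) · (c²⁹) → (c⁶) · c²⁹ = e, giving e as required.

Answer: c²⁹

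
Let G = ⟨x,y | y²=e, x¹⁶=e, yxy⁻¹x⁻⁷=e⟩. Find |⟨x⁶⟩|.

|⟨x⁶⟩| equals the order of x⁶. Compute successive powers until reaching e:
  (x⁶)¹ = x⁶, (x⁶)² = x¹², (x⁶)³ = x², (x⁶)⁴ = x⁸, (x⁶)⁵ = x¹⁴, (x⁶)⁶ = x⁴, (x⁶)⁷ = x¹⁰, (x⁶)⁸ = e.
The smallest positive k with (x⁶)ᵏ = e is 8, so |⟨x⁶⟩| = 8.

Answer: 8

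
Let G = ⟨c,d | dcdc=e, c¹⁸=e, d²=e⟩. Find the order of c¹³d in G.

Compute successive powers until reaching e:
  (c¹³d)¹ = c¹³d, (c¹³d)² = e.
The smallest positive k with (c¹³d)ᵏ = e is 2.

Answer: 2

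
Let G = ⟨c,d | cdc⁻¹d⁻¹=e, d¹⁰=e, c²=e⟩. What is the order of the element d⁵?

Compute successive powers until reaching e:
  (d⁵)¹ = d⁵, (d⁵)² = e.
The smallest positive k with (d⁵)ᵏ = e is 2.

Answer: 2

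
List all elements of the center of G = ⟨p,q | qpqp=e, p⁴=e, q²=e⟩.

An element z ∈ Z(G) iff z commutes with every generator.
For example p² is central: (p²)·p = p³ = p·(p²); (p²)·q = p²q = q·(p²).
Whereas p ∉ Z(G) since p·q = pq ≠ p³q = q·p.
Checking each of the 8 elements this way gives Z(G) = {e, p²}, of order 2.

Answer: {e, p²}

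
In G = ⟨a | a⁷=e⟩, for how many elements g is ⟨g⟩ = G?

G is cyclic of order 7. An element generates G iff its order is 7, and a cyclic group of order 7 has exactly φ(7) = 6 such elements.

Answer: 6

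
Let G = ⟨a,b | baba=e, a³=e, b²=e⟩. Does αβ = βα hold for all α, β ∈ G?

a·b = ab but b·a = a²b, so a·b ≠ b·a and G is not abelian.

Answer: No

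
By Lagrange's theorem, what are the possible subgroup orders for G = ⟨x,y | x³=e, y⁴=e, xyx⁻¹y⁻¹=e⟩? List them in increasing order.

|G| = 12 = 2² · 3. By Lagrange's theorem the order of any subgroup divides 12; the divisors of 12 are 1, 2, 3, 4, 6, 12.

Answer: 1, 2, 3, 4, 6, 12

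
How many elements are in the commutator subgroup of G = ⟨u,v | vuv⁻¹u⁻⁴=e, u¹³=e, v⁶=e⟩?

G' = [G, G] is generated by all commutators. The generator-pair commutators are: [u, v] = u¹⁰.
The subgroup they normally generate is {e, u, u², u³, u⁴, u⁵, u⁶, u⁷, u⁸, u⁹, u¹⁰, u¹¹, u¹²}, of order 13.
Check: |G/G'| = 78/13 = 6 is the order of the abelianisation.

Answer: 13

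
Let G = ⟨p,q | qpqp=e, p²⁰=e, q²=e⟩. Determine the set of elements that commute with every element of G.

An element z ∈ Z(G) iff z commutes with every generator.
For example p¹⁰ is central: (p¹⁰)·p = p¹¹ = p·(p¹⁰); (p¹⁰)·q = p¹⁰q = q·(p¹⁰).
Whereas p ∉ Z(G) since p·q = pq ≠ p¹⁹q = q·p.
Checking each of the 40 elements this way gives Z(G) = {e, p¹⁰}, of order 2.

Answer: {e, p¹⁰}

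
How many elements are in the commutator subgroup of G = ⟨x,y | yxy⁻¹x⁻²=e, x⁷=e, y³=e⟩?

G' = [G, G] is generated by all commutators. The generator-pair commutators are: [x, y] = x⁶.
The subgroup they normally generate is {e, x, x², x³, x⁴, x⁵, x⁶}, of order 7.
Check: |G/G'| = 21/7 = 3 is the order of the abelianisation.

Answer: 7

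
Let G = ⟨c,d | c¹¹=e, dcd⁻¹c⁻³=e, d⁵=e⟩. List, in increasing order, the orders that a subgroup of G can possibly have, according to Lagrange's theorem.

|G| = 55 = 5 · 11. By Lagrange's theorem the order of any subgroup divides 55; the divisors of 55 are 1, 5, 11, 55.

Answer: 1, 5, 11, 55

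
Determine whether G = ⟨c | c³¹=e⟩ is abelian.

G has a single generator, so G is cyclic and hence abelian.

Answer: Yes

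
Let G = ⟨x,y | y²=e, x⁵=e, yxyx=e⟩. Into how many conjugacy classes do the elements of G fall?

The conjugacy classes (representative and size) are:
  [e] (size 1), [x] (size 2), [x²] (size 2), [y] (size 5).
Class equation: 1 + 2 + 2 + 5 = 10 = |G|. So G has 4 conjugacy classes.

Answer: 4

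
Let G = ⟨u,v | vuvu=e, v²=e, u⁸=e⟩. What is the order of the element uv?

Compute successive powers until reaching e:
  (uv)¹ = uv, (uv)² = e.
The smallest positive k with (uv)ᵏ = e is 2.

Answer: 2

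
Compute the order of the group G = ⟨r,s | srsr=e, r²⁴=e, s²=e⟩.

Enumerate words in the generators, reducing via the relations: the distinct elements are
  {e, r, s, rs, r², r³, r⁴, r⁵, r⁶, r⁷, r⁸, r⁹, r²s, r²², r²³, r²¹, r²⁰, r³s, r¹², r¹³, r¹¹, r¹⁰, r¹⁴, r¹⁵, r¹⁶, r¹⁷, r¹⁸, r¹⁹, r⁴s, r⁵s, r⁶s, r⁷s, r⁸s, r⁹s, r²²s, r²³s, r²¹s, r²⁰s, r¹²s, r¹³s, r¹¹s, r¹⁰s, r¹⁴s, r¹⁵s, r¹⁶s, r¹⁷s, r¹⁸s, r¹⁹s}.
No further products give new elements, so |G| = 48.

Answer: 48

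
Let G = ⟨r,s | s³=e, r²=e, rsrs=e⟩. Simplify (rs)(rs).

Compute (rs) · (rs) by multiplying left to right and reducing via the relations at each step:
  (rs) · r = s²
  (s²) · s = e

Answer: e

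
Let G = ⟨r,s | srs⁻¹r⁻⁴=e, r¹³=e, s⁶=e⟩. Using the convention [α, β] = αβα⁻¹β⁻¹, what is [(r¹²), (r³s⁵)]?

[(r¹²), (r³s⁵)] = (r¹²)·(r³s⁵)·(r¹²)⁻¹·(r³s⁵)⁻¹.
  (r¹²) · (r³s⁵) = r²s⁵
  (r²s⁵) · r = r¹²s⁵
  (r¹²s⁵) · (rs) = r⁹

Answer: r⁹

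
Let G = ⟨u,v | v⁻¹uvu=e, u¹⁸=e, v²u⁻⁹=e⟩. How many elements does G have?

Enumerate words in the generators, reducing via the relations: the distinct elements are
  {e, u, v, uv, u², u³, u⁴, u⁵, u⁶, u⁷, u⁸, u⁹, u²v, u³v, u¹², u¹³, u¹¹, u¹⁰, u¹⁴, u¹⁵, u¹⁶, u¹⁷, u⁴v, u⁵v, u⁶v, u⁷v, u⁸v, v⁻¹, uv⁻¹, u²v⁻¹, u³v⁻¹, u⁴v⁻¹, u⁵v⁻¹, u⁶v⁻¹, u⁷v⁻¹, u⁸v⁻¹}.
No further products give new elements, so |G| = 36.

Answer: 36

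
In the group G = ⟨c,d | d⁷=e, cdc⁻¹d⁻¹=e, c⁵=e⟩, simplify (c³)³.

Compute successive powers of (c³), reducing at each step:
  (c³)²: (c³) · c³ = c
  (c³)³: c · c³ = c⁴

Answer: c⁴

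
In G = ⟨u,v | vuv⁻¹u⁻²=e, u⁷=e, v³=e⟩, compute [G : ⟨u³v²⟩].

First find ord(u³v²) by computing successive powers:
  (u³v²)¹ = u³v², (u³v²)² = uv, (u³v²)³ = e.
So |⟨u³v²⟩| = ord(u³v²) = 3. With |G| = 21, by Lagrange [G : ⟨u³v²⟩] = 21/3 = 7.

Answer: 7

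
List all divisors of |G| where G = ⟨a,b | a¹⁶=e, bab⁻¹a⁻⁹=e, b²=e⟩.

|G| = 32 = 2⁵. By Lagrange's theorem the order of any subgroup divides 32; the divisors of 32 are 1, 2, 4, 8, 16, 32.

Answer: 1, 2, 4, 8, 16, 32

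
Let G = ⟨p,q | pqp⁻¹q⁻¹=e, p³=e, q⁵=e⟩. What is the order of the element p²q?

Compute successive powers until reaching e:
  (p²q)¹ = p²q, (p²q)² = pq², (p²q)³ = q³, (p²q)⁴ = p²q⁴, (p²q)⁵ = p, (p²q)⁶ = q, (p²q)⁷ = p²q², (p²q)⁸ = pq³, (p²q)⁹ = q⁴, (p²q)¹⁰ = p², (p²q)¹¹ = pq, (p²q)¹² = q², (p²q)¹³ = p²q³, (p²q)¹⁴ = pq⁴, (p²q)¹⁵ = e.
The smallest positive k with (p²q)ᵏ = e is 15.

Answer: 15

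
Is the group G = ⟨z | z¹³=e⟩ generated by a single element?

|G| = 13. The element z has order 13 (its powers give 13 distinct elements), so ⟨z⟩ = G and G is cyclic.

Answer: Yes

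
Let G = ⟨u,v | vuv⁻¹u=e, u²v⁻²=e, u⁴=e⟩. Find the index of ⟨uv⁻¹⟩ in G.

First find ord(uv⁻¹) by computing successive powers:
  (uv⁻¹)¹ = uv⁻¹, (uv⁻¹)² = u², (uv⁻¹)³ = uv, (uv⁻¹)⁴ = e.
So |⟨uv⁻¹⟩| = ord(uv⁻¹) = 4. With |G| = 8, by Lagrange [G : ⟨uv⁻¹⟩] = 8/4 = 2.

Answer: 2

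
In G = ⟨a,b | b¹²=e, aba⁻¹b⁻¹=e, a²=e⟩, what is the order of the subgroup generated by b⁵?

|⟨b⁵⟩| equals the order of b⁵. Compute successive powers until reaching e:
  (b⁵)¹ = b⁵, (b⁵)² = b¹⁰, (b⁵)³ = b³, (b⁵)⁴ = b⁸, (b⁵)⁵ = b, (b⁵)⁶ = b⁶, (b⁵)⁷ = b¹¹, (b⁵)⁸ = b⁴, (b⁵)⁹ = b⁹, (b⁵)¹⁰ = b², (b⁵)¹¹ = b⁷, (b⁵)¹² = e.
The smallest positive k with (b⁵)ᵏ = e is 12, so |⟨b⁵⟩| = 12.

Answer: 12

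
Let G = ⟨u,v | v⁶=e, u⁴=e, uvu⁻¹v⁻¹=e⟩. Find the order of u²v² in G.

Compute successive powers until reaching e:
  (u²v²)¹ = u²v², (u²v²)² = v⁴, (u²v²)³ = u², (u²v²)⁴ = v², (u²v²)⁵ = u²v⁴, (u²v²)⁶ = e.
The smallest positive k with (u²v²)ᵏ = e is 6.

Answer: 6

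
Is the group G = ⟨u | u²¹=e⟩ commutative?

G has a single generator, so G is cyclic and hence abelian.

Answer: Yes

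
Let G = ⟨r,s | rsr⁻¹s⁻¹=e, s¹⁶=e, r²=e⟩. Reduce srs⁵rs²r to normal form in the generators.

Multiply left to right, reducing at each step:
  s · r = rs
  (rs) · s⁵ = rs⁶
  (rs⁶) · r = s⁶
  (s⁶) · s² = s⁸
  (s⁸) · r = rs⁸

Answer: rs⁸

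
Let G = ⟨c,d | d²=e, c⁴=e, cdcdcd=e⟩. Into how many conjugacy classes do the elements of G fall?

The conjugacy classes (representative and size) are:
  [e] (size 1), [c³] (size 6), [c²dc²d] (size 3), [cdc³] (size 6), [dc³] (size 8).
Class equation: 1 + 6 + 3 + 6 + 8 = 24 = |G|. So G has 5 conjugacy classes.

Answer: 5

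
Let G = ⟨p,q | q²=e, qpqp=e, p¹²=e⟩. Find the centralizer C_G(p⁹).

⟨p⁹⟩ ⊆ C_G(p⁹) since powers of p⁹ commute with p⁹; so |C_G(p⁹)| ≥ |⟨p⁹⟩| = 4.
By orbit–stabilizer, |C_G(p⁹)| = |G| / |conj. class of p⁹| = 24 / 2 = 12.
The 12 elements commuting with p⁹ are {e, p, p², p³, p⁴, p⁵, p⁶, p⁷, p⁸, p⁹, p¹⁰, p¹¹}.

Answer: {e, p, p², p³, p⁴, p⁵, p⁶, p⁷, p⁸, p⁹, p¹⁰, p¹¹}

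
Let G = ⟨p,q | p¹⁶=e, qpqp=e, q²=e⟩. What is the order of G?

Enumerate words in the generators, reducing via the relations: the distinct elements are
  {e, p, q, pq, p², p³, p⁴, p⁵, p⁶, p⁷, p⁸, p⁹, p²q, p³q, p¹², p¹³, p¹¹, p¹⁰, p¹⁴, p¹⁵, p⁴q, p⁵q, p⁶q, p⁷q, p⁸q, p⁹q, p¹²q, p¹³q, p¹¹q, p¹⁰q, p¹⁴q, p¹⁵q}.
No further products give new elements, so |G| = 32.

Answer: 32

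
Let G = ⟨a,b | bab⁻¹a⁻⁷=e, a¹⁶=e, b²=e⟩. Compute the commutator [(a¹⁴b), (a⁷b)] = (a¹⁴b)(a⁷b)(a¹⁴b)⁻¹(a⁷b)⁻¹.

[(a¹⁴b), (a⁷b)] = (a¹⁴b)·(a⁷b)·(a¹⁴b)⁻¹·(a⁷b)⁻¹.
  (a¹⁴b) · (a⁷b) = a¹⁵
  (a¹⁵) · (a¹⁴b) = a¹³b
  (a¹³b) · (a¹⁵b) = a⁶

Answer: a⁶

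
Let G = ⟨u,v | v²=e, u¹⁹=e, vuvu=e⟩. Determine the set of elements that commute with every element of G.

An element z ∈ Z(G) iff z commutes with every generator.
For example e is central: e·u = u = u·e; e·v = v = v·e.
Whereas u ∉ Z(G) since u·v = uv ≠ u¹⁸v = v·u.
Checking each of the 38 elements this way gives Z(G) = {e}, of order 1.

Answer: {e}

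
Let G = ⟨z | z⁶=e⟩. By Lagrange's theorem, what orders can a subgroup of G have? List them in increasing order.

|G| = 6 = 2 · 3. By Lagrange's theorem the order of any subgroup divides 6; the divisors of 6 are 1, 2, 3, 6.

Answer: 1, 2, 3, 6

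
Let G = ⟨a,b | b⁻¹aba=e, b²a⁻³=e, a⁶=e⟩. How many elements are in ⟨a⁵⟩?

|⟨a⁵⟩| equals the order of a⁵. Compute successive powers until reaching e:
  (a⁵)¹ = a⁵, (a⁵)² = a⁴, (a⁵)³ = a³, (a⁵)⁴ = a², (a⁵)⁵ = a, (a⁵)⁶ = e.
The smallest positive k with (a⁵)ᵏ = e is 6, so |⟨a⁵⟩| = 6.

Answer: 6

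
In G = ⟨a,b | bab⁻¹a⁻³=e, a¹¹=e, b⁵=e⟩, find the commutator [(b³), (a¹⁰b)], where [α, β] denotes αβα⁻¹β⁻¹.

[(b³), (a¹⁰b)] = (b³)·(a¹⁰b)·(b³)⁻¹·(a¹⁰b)⁻¹.
  (b³) · (a¹⁰b) = a⁶b⁴
  (a⁶b⁴) · (b²) = a⁶b
  (a⁶b) · (a⁴b⁴) = a⁷

Answer: a⁷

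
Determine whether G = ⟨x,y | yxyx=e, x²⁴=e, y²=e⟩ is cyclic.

Every cyclic group is abelian. But x·y = xy while y·x = x²³y, so x·y ≠ y·x and G is not abelian. Hence G is not cyclic.

Answer: No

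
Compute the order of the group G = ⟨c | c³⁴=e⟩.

G is generated by a single element, so G is cyclic. The relator gives c³⁴ = e and no smaller power is forced to be e, so the 34 powers {c, e, c², c³, c⁴, c⁵, c⁶, c⁷, c⁸, c⁹, c²², c²³, c²¹, c²⁰, c²⁴, c²⁵, c²⁶, c²⁷, c²⁸, c²⁹, c³², c³³, c³¹, c³⁰, c¹², c¹³, c¹¹, c¹⁰, c¹⁴, c¹⁵, c¹⁶, c¹⁷, c¹⁸, c¹⁹} are distinct. Hence |G| = 34.

Answer: 34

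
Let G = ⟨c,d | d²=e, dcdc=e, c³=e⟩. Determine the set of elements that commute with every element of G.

An element z ∈ Z(G) iff z commutes with every generator.
For example e is central: e·c = c = c·e; e·d = d = d·e.
Whereas c ∉ Z(G) since c·d = cd ≠ c²d = d·c.
Checking each of the 6 elements this way gives Z(G) = {e}, of order 1.

Answer: {e}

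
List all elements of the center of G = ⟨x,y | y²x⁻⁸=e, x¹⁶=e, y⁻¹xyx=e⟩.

An element z ∈ Z(G) iff z commutes with every generator.
For example x⁸ is central: (x⁸)·x = x⁹ = x·(x⁸); (x⁸)·y = y⁻¹ = y·(x⁸).
Whereas x ∉ Z(G) since x·y = xy ≠ x⁷y⁻¹ = y·x.
Checking each of the 32 elements this way gives Z(G) = {e, x⁸}, of order 2.

Answer: {e, x⁸}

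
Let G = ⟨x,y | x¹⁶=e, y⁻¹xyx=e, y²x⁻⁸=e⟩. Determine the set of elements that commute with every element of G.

An element z ∈ Z(G) iff z commutes with every generator.
For example x⁸ is central: (x⁸)·x = x⁹ = x·(x⁸); (x⁸)·y = y⁻¹ = y·(x⁸).
Whereas x ∉ Z(G) since x·y = xy ≠ x⁷y⁻¹ = y·x.
Checking each of the 32 elements this way gives Z(G) = {e, x⁸}, of order 2.

Answer: {e, x⁸}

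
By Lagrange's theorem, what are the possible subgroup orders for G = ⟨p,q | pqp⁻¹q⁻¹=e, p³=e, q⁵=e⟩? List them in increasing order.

|G| = 15 = 3 · 5. By Lagrange's theorem the order of any subgroup divides 15; the divisors of 15 are 1, 3, 5, 15.

Answer: 1, 3, 5, 15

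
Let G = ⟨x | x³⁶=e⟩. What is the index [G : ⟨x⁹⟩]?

First find ord(x⁹) by computing successive powers:
  (x⁹)¹ = x⁹, (x⁹)² = x¹⁸, (x⁹)³ = x²⁷, (x⁹)⁴ = e.
So |⟨x⁹⟩| = ord(x⁹) = 4. With |G| = 36, by Lagrange [G : ⟨x⁹⟩] = 36/4 = 9.

Answer: 9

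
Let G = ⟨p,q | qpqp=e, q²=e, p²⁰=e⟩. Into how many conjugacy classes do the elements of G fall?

The conjugacy classes (representative and size) are:
  [e] (size 1), [p] (size 2), [p¹⁸] (size 2), [p³] (size 2), [p⁴] (size 2), [p¹⁵] (size 2), [p¹⁴] (size 2), [p⁷] (size 2), [p¹²] (size 2), [p¹¹] (size 2), [p¹⁰] (size 1), [p¹⁸q] (size 10), [p⁵q] (size 10).
Class equation: 1 + 2 + 2 + 2 + 2 + 2 + 2 + 2 + 2 + 2 + 1 + 10 + 10 = 40 = |G|. So G has 13 conjugacy classes.

Answer: 13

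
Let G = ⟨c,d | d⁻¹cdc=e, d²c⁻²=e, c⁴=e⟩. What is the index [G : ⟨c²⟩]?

First find ord(c²) by computing successive powers:
  (c²)¹ = c², (c²)² = e.
So |⟨c²⟩| = ord(c²) = 2. With |G| = 8, by Lagrange [G : ⟨c²⟩] = 8/2 = 4.

Answer: 4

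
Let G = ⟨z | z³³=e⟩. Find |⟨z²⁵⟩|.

|⟨z²⁵⟩| equals the order of z²⁵. Compute successive powers until reaching e:
  (z²⁵)¹ = z²⁵, (z²⁵)² = z¹⁷, (z²⁵)³ = z⁹, (z²⁵)⁴ = z, (z²⁵)⁵ = z²⁶, (z²⁵)⁶ = z¹⁸, (z²⁵)⁷ = z¹⁰, (z²⁵)⁸ = z², (z²⁵)⁹ = z²⁷, (z²⁵)¹⁰ = z¹⁹, (z²⁵)¹¹ = z¹¹, (z²⁵)¹² = z³, (z²⁵)¹³ = z²⁸, (z²⁵)¹⁴ = z²⁰, (z²⁵)¹⁵ = z¹², (z²⁵)¹⁶ = z⁴, (z²⁵)¹⁷ = z²⁹, (z²⁵)¹⁸ = z²¹, (z²⁵)¹⁹ = z¹³, (z²⁵)²⁰ = z⁵, (z²⁵)²¹ = z³⁰, (z²⁵)²² = z²², (z²⁵)²³ = z¹⁴, (z²⁵)²⁴ = z⁶, (z²⁵)²⁵ = z³¹, (z²⁵)²⁶ = z²³, (z²⁵)²⁷ = z¹⁵, (z²⁵)²⁸ = z⁷, (z²⁵)²⁹ = z³², (z²⁵)³⁰ = z²⁴, (z²⁵)³¹ = z¹⁶, (z²⁵)³² = z⁸, (z²⁵)³³ = e.
The smallest positive k with (z²⁵)ᵏ = e is 33, so |⟨z²⁵⟩| = 33.

Answer: 33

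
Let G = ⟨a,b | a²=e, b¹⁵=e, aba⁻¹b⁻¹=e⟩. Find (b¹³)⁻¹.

The order of (b¹³) is 15 (smallest k with (b¹³)ᵏ = e), so (b¹³)⁻¹ = (b¹³)¹⁴ = b².
Check: (b¹³) · (b²) → (b¹³) · b² = e, giving e as required.

Answer: b²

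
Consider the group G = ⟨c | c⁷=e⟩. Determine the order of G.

G is generated by a single element, so G is cyclic. The relator gives c⁷ = e and no smaller power is forced to be e, so the 7 powers {c, e, c², c³, c⁴, c⁵, c⁶} are distinct. Hence |G| = 7.

Answer: 7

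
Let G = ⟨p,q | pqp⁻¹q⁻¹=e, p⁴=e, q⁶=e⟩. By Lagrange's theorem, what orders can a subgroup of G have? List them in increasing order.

|G| = 24 = 2³ · 3. By Lagrange's theorem the order of any subgroup divides 24; the divisors of 24 are 1, 2, 3, 4, 6, 8, 12, 24.

Answer: 1, 2, 3, 4, 6, 8, 12, 24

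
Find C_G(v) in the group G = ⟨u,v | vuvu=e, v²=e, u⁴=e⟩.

⟨v⟩ ⊆ C_G(v) since powers of v commute with v; so |C_G(v)| ≥ |⟨v⟩| = 2.
By orbit–stabilizer, |C_G(v)| = |G| / |conj. class of v| = 8 / 2 = 4.
The 4 elements commuting with v are {e, u², v, u²v}.

Answer: {e, u², v, u²v}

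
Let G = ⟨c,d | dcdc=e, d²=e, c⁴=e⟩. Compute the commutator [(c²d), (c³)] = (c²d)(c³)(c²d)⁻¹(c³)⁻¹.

[(c²d), (c³)] = (c²d)·(c³)·(c²d)⁻¹·(c³)⁻¹.
  (c²d) · (c³) = c³d
  (c³d) · (c²d) = c
  c · c = c²

Answer: c²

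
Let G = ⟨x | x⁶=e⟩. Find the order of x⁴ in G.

Compute successive powers until reaching e:
  (x⁴)¹ = x⁴, (x⁴)² = x², (x⁴)³ = e.
The smallest positive k with (x⁴)ᵏ = e is 3.

Answer: 3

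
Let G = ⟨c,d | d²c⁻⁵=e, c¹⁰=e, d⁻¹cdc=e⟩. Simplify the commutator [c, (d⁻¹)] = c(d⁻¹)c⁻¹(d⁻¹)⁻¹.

[c, (d⁻¹)] = c·(d⁻¹)·c⁻¹·(d⁻¹)⁻¹.
  c · (d⁻¹) = cd⁻¹
  (cd⁻¹) · (c⁹) = c²d⁻¹
  (c²d⁻¹) · d = c²

Answer: c²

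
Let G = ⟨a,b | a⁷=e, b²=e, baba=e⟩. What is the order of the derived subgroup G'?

G' = [G, G] is generated by all commutators. The generator-pair commutators are: [a, b] = a².
The subgroup they normally generate is {e, a, a², a³, a⁴, a⁵, a⁶}, of order 7.
Check: |G/G'| = 14/7 = 2 is the order of the abelianisation.

Answer: 7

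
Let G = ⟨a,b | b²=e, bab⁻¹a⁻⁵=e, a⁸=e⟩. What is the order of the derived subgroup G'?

G' = [G, G] is generated by all commutators. The generator-pair commutators are: [a, b] = a⁴.
The subgroup they normally generate is {e, a⁴}, of order 2.
Check: |G/G'| = 16/2 = 8 is the order of the abelianisation.

Answer: 2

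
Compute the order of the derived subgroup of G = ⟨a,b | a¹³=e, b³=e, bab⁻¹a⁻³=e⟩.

G' = [G, G] is generated by all commutators. The generator-pair commutators are: [a, b] = a¹¹.
The subgroup they normally generate is {e, a, a², a³, a⁴, a⁵, a⁶, a⁷, a⁸, a⁹, a¹⁰, a¹¹, a¹²}, of order 13.
Check: |G/G'| = 39/13 = 3 is the order of the abelianisation.

Answer: 13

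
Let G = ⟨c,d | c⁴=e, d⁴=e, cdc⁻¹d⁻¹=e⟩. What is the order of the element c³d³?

Compute successive powers until reaching e:
  (c³d³)¹ = c³d³, (c³d³)² = c²d², (c³d³)³ = cd, (c³d³)⁴ = e.
The smallest positive k with (c³d³)ᵏ = e is 4.

Answer: 4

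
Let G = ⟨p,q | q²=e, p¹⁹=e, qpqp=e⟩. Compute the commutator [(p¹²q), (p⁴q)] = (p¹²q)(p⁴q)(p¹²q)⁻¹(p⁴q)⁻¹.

[(p¹²q), (p⁴q)] = (p¹²q)·(p⁴q)·(p¹²q)⁻¹·(p⁴q)⁻¹.
  (p¹²q) · (p⁴q) = p⁸
  (p⁸) · (p¹²q) = pq
  (pq) · (p⁴q) = p¹⁶

Answer: p¹⁶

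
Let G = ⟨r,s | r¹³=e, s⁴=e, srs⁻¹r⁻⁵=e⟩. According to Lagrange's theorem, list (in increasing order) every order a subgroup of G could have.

|G| = 52 = 2² · 13. By Lagrange's theorem the order of any subgroup divides 52; the divisors of 52 are 1, 2, 4, 13, 26, 52.

Answer: 1, 2, 4, 13, 26, 52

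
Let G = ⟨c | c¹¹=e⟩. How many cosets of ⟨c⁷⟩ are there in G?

First find ord(c⁷) by computing successive powers:
  (c⁷)¹ = c⁷, (c⁷)² = c³, (c⁷)³ = c¹⁰, (c⁷)⁴ = c⁶, (c⁷)⁵ = c², (c⁷)⁶ = c⁹, (c⁷)⁷ = c⁵, (c⁷)⁸ = c, (c⁷)⁹ = c⁸, (c⁷)¹⁰ = c⁴, (c⁷)¹¹ = e.
So |⟨c⁷⟩| = ord(c⁷) = 11. With |G| = 11, by Lagrange [G : ⟨c⁷⟩] = 11/11 = 1.

Answer: 1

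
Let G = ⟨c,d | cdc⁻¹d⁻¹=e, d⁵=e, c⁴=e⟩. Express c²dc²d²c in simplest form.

Multiply left to right, reducing at each step:
  (c²) · d = c²d
  (c²d) · c² = d
  d · d² = d³
  (d³) · c = cd³

Answer: cd³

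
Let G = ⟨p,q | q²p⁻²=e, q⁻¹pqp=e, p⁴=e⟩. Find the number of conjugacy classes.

The conjugacy classes (representative and size) are:
  [e] (size 1), [p³] (size 2), [p²] (size 1), [q⁻¹] (size 2), [pq⁻¹] (size 2).
Class equation: 1 + 2 + 1 + 2 + 2 = 8 = |G|. So G has 5 conjugacy classes.

Answer: 5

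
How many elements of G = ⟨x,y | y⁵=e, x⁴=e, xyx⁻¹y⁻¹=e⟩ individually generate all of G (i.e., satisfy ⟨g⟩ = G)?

G is cyclic of order 20. An element generates G iff its order is 20, and a cyclic group of order 20 has exactly φ(20) = 8 such elements.

Answer: 8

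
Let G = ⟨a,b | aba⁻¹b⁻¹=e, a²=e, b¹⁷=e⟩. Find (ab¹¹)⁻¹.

The order of (ab¹¹) is 34 (smallest k with (ab¹¹)ᵏ = e), so (ab¹¹)⁻¹ = (ab¹¹)³³ = ab⁶.
Check: (ab¹¹) · (ab⁶) → (ab¹¹) · a = b¹¹;   (b¹¹) · b⁶ = e, giving e as required.

Answer: ab⁶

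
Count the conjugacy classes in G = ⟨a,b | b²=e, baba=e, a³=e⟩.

The conjugacy classes (representative and size) are:
  [e] (size 1), [a] (size 2), [ab] (size 3).
Class equation: 1 + 2 + 3 = 6 = |G|. So G has 3 conjugacy classes.

Answer: 3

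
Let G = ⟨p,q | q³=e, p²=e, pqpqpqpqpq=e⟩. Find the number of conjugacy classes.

The conjugacy classes (representative and size) are:
  [e] (size 1), [pqpq²pqpq²p] (size 15), [qpqpq²p] (size 20), [pq²pq²p] (size 12), [q²pqpq²] (size 12).
Class equation: 1 + 15 + 20 + 12 + 12 = 60 = |G|. So G has 5 conjugacy classes.

Answer: 5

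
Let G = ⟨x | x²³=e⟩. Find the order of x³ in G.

Compute successive powers until reaching e:
  (x³)¹ = x³, (x³)² = x⁶, (x³)³ = x⁹, (x³)⁴ = x¹², (x³)⁵ = x¹⁵, (x³)⁶ = x¹⁸, (x³)⁷ = x²¹, (x³)⁸ = x, (x³)⁹ = x⁴, (x³)¹⁰ = x⁷, (x³)¹¹ = x¹⁰, (x³)¹² = x¹³, (x³)¹³ = x¹⁶, (x³)¹⁴ = x¹⁹, (x³)¹⁵ = x²², (x³)¹⁶ = x², (x³)¹⁷ = x⁵, (x³)¹⁸ = x⁸, (x³)¹⁹ = x¹¹, (x³)²⁰ = x¹⁴, (x³)²¹ = x¹⁷, (x³)²² = x²⁰, (x³)²³ = e.
The smallest positive k with (x³)ᵏ = e is 23.

Answer: 23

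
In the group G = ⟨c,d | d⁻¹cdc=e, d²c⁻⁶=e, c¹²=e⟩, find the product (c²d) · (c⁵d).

Compute (c²d) · (c⁵d) by multiplying left to right and reducing via the relations at each step:
  (c²d) · c⁵ = c³d⁻¹
  (c³d⁻¹) · d = c³

Answer: c³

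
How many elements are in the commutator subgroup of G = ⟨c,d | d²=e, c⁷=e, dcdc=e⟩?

G' = [G, G] is generated by all commutators. The generator-pair commutators are: [c, d] = c².
The subgroup they normally generate is {e, c, c², c³, c⁴, c⁵, c⁶}, of order 7.
Check: |G/G'| = 14/7 = 2 is the order of the abelianisation.

Answer: 7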